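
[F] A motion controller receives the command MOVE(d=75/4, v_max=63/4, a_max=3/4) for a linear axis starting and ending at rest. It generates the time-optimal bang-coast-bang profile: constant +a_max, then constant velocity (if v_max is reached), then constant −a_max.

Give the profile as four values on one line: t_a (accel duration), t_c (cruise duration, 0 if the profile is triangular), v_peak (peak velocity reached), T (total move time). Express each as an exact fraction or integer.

vₘ²/aₘ = (63/4)²/(3/4) = 1323/4
75/4 < 1323/4 → triangular
v_peak = √(75/4·3/4) = √(225/16) = 15/4
t_a = (15/4)/(3/4) = 5; t_c = 0
T = 2·5 = 10

t_a=5 t_c=0 v_peak=15/4 T=10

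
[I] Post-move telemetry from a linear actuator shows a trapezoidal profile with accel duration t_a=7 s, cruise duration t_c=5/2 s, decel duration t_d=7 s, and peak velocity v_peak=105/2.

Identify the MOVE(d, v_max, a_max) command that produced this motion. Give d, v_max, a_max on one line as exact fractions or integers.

a_max = (105/2)/7 = 15/2
d_a = ½·105/2·7 = 735/4; d_c = 105/2·5/2 = 525/4
d = 2·735/4 + 525/4 = 1995/4
t_c = 5/2 > 0 so v_max = 105/2

d=1995/4 v_max=105/2 a_max=15/2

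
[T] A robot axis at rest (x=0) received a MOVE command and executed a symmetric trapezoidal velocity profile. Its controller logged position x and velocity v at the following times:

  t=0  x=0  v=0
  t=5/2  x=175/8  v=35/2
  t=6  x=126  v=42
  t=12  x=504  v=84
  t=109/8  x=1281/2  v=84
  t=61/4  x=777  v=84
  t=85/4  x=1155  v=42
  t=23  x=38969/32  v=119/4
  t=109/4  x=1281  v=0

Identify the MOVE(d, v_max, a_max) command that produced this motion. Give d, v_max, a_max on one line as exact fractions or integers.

final state: t=109/4, x=1281, v=0 → d = 1281
a_max = (35/2−0)/(5/2−0) = 7
max v = 84 over t∈[12,61/4] → v_max = 84
check: 84·(12+13/4) = 1281 ✓

d=1281 v_max=84 a_max=7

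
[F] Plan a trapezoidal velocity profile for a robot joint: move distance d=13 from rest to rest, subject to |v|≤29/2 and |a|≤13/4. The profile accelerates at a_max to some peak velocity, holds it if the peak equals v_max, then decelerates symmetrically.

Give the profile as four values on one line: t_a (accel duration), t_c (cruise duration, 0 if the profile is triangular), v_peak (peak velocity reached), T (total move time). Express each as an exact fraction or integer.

t_a=2 t_c=0 v_peak=13/2 T=4

(v_max)²/a_max = (29/2)²/(13/4) = 841/13
13 < 841/13 → triangular
v_peak = √(13·13/4) = √(169/4) = 13/2
t_a = (13/2)/(13/4) = 2; t_c = 0
T = 2·2 = 4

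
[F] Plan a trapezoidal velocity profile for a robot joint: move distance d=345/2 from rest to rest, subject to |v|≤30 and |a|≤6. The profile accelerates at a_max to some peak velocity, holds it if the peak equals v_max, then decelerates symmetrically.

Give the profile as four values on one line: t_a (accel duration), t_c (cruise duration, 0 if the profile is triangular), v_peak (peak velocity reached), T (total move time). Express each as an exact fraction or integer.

vₘ²/aₘ = 30²/6 = 150
345/2 ≥ 150 ⇒ cruise phase
t_a = 30/6 = 5; v_peak = 30
d_cruise = 345/2 − 150 = 45/2; t_c = (45/2)/30 = 3/4
T = 2·5 + 3/4 = 43/4

t_a=5 t_c=3/4 v_peak=30 T=43/4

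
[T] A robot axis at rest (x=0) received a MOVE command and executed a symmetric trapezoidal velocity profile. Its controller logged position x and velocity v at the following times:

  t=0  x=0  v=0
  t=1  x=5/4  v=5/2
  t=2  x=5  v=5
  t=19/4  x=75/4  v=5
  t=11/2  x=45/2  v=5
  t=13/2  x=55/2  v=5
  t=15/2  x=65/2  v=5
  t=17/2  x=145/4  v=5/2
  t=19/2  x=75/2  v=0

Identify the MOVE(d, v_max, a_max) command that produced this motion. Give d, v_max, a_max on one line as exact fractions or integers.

d=75/2 v_max=5 a_max=5/2

final state: t=19/2, x=75/2, v=0 → d = 75/2
a_max = (5/2−0)/(1−0) = 5/2
max v = 5 over t∈[2,15/2] → v_max = 5
check: 5·(2+11/2) = 75/2 ✓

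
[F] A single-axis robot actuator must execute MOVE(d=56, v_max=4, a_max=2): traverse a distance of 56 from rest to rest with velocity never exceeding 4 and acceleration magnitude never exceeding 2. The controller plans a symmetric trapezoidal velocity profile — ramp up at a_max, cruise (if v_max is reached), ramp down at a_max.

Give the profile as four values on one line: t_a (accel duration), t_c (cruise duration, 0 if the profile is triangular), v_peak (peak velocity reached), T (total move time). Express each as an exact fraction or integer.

t_a=2 t_c=12 v_peak=4 T=16

vₘ²/aₘ = 4²/2 = 8
56 ≥ 8 → trapezoidal
t_a = 4/2 = 2; v_peak = 4
d_cruise = 56 − 8 = 48; t_c = 48/4 = 12
T = 2·2 + 12 = 16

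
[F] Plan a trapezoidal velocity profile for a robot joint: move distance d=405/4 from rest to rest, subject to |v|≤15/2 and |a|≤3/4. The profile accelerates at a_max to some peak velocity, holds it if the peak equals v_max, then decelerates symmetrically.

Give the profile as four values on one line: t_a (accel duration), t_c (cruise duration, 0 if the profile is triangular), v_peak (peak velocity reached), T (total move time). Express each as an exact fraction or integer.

t_a=10 t_c=7/2 v_peak=15/2 T=47/2

v_max²/a_max = (15/2)²/(3/4) = 75
405/4 ≥ 75 ⇒ cruise phase
t_a = (15/2)/(3/4) = 10; v_peak = 15/2
d_cruise = 405/4 − 75 = 105/4; t_c = (105/4)/(15/2) = 7/2
T = 2·10 + 7/2 = 47/2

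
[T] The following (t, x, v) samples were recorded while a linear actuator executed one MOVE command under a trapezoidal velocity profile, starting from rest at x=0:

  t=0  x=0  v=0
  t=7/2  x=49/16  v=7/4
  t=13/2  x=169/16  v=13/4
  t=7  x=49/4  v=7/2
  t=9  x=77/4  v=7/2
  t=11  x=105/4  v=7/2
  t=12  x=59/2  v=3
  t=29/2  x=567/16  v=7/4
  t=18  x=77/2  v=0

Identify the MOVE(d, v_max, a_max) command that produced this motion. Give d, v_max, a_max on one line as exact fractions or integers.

final state: t=18, x=77/2, v=0 → d = 77/2
a_max = (7/4−0)/(7/2−0) = 1/2
max v = 7/2 over t∈[7,11] → v_max = 7/2
check: 7/2·(7+4) = 77/2 ✓

d=77/2 v_max=7/2 a_max=1/2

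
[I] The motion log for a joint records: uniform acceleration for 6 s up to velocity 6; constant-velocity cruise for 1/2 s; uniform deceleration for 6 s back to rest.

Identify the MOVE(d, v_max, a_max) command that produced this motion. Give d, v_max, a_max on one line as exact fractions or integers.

d=39 v_max=6 a_max=1

a_max = 6/6 = 1
d_a = ½·6·6 = 18; d_c = 6·1/2 = 3
d = 2·18 + 3 = 39
t_c = 1/2 > 0 ⇒ limit active, v_max = 6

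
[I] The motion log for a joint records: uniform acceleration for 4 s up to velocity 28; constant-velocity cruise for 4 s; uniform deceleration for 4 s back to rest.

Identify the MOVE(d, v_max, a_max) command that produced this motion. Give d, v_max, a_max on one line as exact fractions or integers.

d=224 v_max=28 a_max=7

a_max = 28/4 = 7
d_a = ½·28·4 = 56; d_c = 28·4 = 112
d = 2·56 + 112 = 224
t_c = 4 > 0 so v_max = 28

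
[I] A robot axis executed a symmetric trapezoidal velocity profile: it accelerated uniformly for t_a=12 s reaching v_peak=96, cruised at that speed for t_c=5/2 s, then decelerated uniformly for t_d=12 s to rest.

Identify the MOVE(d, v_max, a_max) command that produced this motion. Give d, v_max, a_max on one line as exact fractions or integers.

d=1392 v_max=96 a_max=8

a_max = 96/12 = 8
d_a = ½·96·12 = 576; d_c = 96·5/2 = 240
d = 2·576 + 240 = 1392
t_c = 5/2 > 0 so v_max = 96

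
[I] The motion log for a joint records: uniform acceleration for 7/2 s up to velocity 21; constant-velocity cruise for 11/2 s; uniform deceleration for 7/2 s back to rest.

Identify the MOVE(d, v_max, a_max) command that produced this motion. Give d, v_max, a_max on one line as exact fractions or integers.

a_max = 21/(7/2) = 6
d_a = ½·21·7/2 = 147/4; d_c = 21·11/2 = 231/2
d = 2·147/4 + 231/2 = 189
t_c = 11/2 > 0 so v_max = 21

d=189 v_max=21 a_max=6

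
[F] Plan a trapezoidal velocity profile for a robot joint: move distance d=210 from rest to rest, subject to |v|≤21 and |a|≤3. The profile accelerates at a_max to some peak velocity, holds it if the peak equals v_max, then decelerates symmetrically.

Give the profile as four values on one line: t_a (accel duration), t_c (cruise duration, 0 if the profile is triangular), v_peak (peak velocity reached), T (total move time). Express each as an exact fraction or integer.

vₘ²/aₘ = 21²/3 = 147
210 ≥ 147 → trapezoidal
t_a = 21/3 = 7; v_peak = 21
d_cruise = 210 − 147 = 63; t_c = 63/21 = 3
T = 2·7 + 3 = 17

t_a=7 t_c=3 v_peak=21 T=17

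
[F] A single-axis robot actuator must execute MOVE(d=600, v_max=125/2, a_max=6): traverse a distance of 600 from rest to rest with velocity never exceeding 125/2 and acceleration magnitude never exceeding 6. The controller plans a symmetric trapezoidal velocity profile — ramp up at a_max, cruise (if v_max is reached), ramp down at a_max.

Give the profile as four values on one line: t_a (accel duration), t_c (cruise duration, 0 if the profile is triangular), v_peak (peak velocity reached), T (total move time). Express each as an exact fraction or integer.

t_a=10 t_c=0 v_peak=60 T=20

v_max²/a_max = (125/2)²/6 = 15625/24
600 < 15625/24 → triangular
v_peak = √(600·6) = √3600 = 60
t_a = 60/6 = 10; t_c = 0
T = 2·10 = 20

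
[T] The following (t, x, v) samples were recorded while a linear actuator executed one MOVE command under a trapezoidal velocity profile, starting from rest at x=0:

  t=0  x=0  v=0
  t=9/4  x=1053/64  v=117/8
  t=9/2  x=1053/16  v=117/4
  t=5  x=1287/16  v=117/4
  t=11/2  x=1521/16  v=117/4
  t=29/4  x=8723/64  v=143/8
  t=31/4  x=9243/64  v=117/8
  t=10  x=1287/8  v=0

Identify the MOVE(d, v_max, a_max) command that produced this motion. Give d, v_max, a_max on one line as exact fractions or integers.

final state: t=10, x=1287/8, v=0 → d = 1287/8
a_max = (117/8−0)/(9/4−0) = 13/2
max v = 117/4 over t∈[9/2,11/2] → v_max = 117/4
check: 117/4·(9/2+1) = 1287/8 ✓

d=1287/8 v_max=117/4 a_max=13/2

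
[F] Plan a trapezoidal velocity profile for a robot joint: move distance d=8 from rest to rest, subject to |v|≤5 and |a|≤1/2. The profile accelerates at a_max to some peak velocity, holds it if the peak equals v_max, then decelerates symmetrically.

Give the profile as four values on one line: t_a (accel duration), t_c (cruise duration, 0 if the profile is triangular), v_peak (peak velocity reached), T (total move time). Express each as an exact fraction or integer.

vₘ²/aₘ = 5²/(1/2) = 50
8 < 50 so t_c = 0
v_peak = √(8·1/2) = √4 = 2
t_a = 2/(1/2) = 4; t_c = 0
T = 2·4 = 8

t_a=4 t_c=0 v_peak=2 T=8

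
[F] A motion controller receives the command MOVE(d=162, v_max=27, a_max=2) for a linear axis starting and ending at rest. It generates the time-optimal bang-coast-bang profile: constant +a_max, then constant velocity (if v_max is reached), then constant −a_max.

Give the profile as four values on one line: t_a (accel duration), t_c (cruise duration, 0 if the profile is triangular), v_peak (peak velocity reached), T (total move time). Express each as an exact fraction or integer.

t_a=9 t_c=0 v_peak=18 T=18

(v_max)²/a_max = 27²/2 = 729/2
162 < 729/2 so t_c = 0
v_peak = √(162·2) = √324 = 18
t_a = 18/2 = 9; t_c = 0
T = 2·9 = 18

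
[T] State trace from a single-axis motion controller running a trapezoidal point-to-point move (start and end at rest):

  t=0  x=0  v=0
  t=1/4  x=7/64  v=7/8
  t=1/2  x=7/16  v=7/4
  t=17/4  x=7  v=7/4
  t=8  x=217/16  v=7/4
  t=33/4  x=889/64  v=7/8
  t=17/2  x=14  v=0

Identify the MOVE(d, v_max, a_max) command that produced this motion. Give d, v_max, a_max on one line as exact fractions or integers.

final state: t=17/2, x=14, v=0 → d = 14
a_max = (7/8−0)/(1/4−0) = 7/2
max v = 7/4 over t∈[1/2,8] → v_max = 7/4
check: 7/4·(1/2+15/2) = 14 ✓

d=14 v_max=7/4 a_max=7/2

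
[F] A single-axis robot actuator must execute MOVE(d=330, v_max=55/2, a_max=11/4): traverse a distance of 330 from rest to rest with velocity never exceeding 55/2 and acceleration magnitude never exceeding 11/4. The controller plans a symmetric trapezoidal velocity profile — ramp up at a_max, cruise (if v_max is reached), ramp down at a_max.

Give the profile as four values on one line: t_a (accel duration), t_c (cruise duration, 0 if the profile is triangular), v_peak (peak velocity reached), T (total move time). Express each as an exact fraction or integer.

(v_max)²/a_max = (55/2)²/(11/4) = 275
330 ≥ 275 → trapezoidal
t_a = (55/2)/(11/4) = 10; v_peak = 55/2
d_cruise = 330 − 275 = 55; t_c = 55/(55/2) = 2
T = 2·10 + 2 = 22

t_a=10 t_c=2 v_peak=55/2 T=22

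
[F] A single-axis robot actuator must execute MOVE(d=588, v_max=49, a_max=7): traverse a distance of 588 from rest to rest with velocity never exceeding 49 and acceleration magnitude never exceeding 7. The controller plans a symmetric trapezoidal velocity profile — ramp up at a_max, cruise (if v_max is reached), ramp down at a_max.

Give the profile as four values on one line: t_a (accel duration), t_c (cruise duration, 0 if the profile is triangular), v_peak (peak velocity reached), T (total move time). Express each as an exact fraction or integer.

(v_max)²/a_max = 49²/7 = 343
588 ≥ 343 ⇒ cruise phase
t_a = 49/7 = 7; v_peak = 49
d_cruise = 588 − 343 = 245; t_c = 245/49 = 5
T = 2·7 + 5 = 19

t_a=7 t_c=5 v_peak=49 T=19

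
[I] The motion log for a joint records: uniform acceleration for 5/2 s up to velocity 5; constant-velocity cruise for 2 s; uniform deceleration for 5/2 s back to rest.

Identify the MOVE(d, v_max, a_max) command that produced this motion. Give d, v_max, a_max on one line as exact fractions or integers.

d=45/2 v_max=5 a_max=2

a_max = 5/(5/2) = 2
d_a = ½·5·5/2 = 25/4; d_c = 5·2 = 10
d = 2·25/4 + 10 = 45/2
t_c = 2 > 0 so v_max = 5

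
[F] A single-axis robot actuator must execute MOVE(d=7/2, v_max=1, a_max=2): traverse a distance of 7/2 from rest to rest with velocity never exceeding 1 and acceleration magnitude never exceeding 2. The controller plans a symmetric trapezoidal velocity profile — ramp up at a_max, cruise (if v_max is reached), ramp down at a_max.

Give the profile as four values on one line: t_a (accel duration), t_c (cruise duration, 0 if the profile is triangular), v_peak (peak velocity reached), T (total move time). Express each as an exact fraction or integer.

t_a=1/2 t_c=3 v_peak=1 T=4

(v_max)²/a_max = 1²/2 = 1/2
7/2 ≥ 1/2 ⇒ cruise phase
t_a = 1/2; v_peak = 1
d_cruise = 7/2 − 1/2 = 3; t_c = 3/1 = 3
T = 2·1/2 + 3 = 4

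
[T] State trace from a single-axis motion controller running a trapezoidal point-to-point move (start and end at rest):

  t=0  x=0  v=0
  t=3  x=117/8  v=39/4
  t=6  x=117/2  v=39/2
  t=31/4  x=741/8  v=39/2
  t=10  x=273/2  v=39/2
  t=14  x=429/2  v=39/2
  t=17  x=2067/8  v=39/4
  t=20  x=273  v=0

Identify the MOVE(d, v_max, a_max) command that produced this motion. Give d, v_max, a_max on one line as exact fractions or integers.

final state: t=20, x=273, v=0 → d = 273
a_max = (39/4−0)/(3−0) = 13/4
max v = 39/2 over t∈[6,14] → v_max = 39/2
check: 39/2·(6+8) = 273 ✓

d=273 v_max=39/2 a_max=13/4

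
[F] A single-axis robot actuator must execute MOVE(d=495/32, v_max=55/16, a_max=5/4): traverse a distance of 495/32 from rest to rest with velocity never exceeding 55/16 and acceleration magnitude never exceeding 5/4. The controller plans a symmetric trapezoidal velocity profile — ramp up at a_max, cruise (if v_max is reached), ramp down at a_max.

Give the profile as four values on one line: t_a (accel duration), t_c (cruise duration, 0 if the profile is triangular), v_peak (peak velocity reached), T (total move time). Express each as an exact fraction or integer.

(v_max)²/a_max = (55/16)²/(5/4) = 605/64
495/32 ≥ 605/64 ⇒ cruise phase
t_a = (55/16)/(5/4) = 11/4; v_peak = 55/16
d_cruise = 495/32 − 605/64 = 385/64; t_c = (385/64)/(55/16) = 7/4
T = 2·11/4 + 7/4 = 29/4

t_a=11/4 t_c=7/4 v_peak=55/16 T=29/4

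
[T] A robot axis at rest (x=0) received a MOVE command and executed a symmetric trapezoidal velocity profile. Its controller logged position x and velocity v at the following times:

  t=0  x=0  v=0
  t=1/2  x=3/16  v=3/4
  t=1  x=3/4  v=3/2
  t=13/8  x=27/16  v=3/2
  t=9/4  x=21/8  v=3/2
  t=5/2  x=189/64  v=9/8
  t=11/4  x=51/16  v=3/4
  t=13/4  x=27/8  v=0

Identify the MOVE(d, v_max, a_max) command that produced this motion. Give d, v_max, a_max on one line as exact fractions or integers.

d=27/8 v_max=3/2 a_max=3/2

final state: t=13/4, x=27/8, v=0 → d = 27/8
a_max = (3/4−0)/(1/2−0) = 3/2
max v = 3/2 over t∈[1,9/4] → v_max = 3/2
check: 3/2·(1+5/4) = 27/8 ✓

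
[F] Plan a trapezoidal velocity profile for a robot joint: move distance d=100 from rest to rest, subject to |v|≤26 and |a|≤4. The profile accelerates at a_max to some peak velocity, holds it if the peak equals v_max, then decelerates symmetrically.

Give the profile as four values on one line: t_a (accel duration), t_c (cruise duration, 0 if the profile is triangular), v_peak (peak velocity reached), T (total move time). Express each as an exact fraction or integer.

v_max²/a_max = 26²/4 = 169
100 < 169 → triangular
v_peak = √(100·4) = √400 = 20
t_a = 20/4 = 5; t_c = 0
T = 2·5 = 10

t_a=5 t_c=0 v_peak=20 T=10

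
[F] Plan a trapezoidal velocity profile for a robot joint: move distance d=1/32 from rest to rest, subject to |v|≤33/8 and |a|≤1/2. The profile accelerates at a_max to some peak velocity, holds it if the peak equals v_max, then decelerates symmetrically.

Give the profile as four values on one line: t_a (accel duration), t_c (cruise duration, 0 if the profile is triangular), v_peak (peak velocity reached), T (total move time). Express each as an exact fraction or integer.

t_a=1/4 t_c=0 v_peak=1/8 T=1/2

vₘ²/aₘ = (33/8)²/(1/2) = 1089/32
1/32 < 1089/32 → triangular
v_peak = √(1/32·1/2) = √(1/64) = 1/8
t_a = (1/8)/(1/2) = 1/4; t_c = 0
T = 2·1/4 = 1/2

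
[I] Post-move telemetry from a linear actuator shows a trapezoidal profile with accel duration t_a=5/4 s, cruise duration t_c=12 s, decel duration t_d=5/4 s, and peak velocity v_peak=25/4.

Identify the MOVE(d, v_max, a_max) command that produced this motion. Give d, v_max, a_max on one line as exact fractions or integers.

a_max = (25/4)/(5/4) = 5
d_a = ½·25/4·5/4 = 125/32; d_c = 25/4·12 = 75
d = 2·125/32 + 75 = 1325/16
t_c = 12 > 0 → v_max = v_peak = 25/4

d=1325/16 v_max=25/4 a_max=5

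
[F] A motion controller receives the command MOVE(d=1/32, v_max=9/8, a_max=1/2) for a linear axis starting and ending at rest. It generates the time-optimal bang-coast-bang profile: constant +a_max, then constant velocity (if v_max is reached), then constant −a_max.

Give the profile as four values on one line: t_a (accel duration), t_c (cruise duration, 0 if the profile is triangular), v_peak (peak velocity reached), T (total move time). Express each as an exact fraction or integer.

t_a=1/4 t_c=0 v_peak=1/8 T=1/2

v_max²/a_max = (9/8)²/(1/2) = 81/32
1/32 < 81/32 ⇒ no cruise
v_peak = √(1/32·1/2) = √(1/64) = 1/8
t_a = (1/8)/(1/2) = 1/4; t_c = 0
T = 2·1/4 = 1/2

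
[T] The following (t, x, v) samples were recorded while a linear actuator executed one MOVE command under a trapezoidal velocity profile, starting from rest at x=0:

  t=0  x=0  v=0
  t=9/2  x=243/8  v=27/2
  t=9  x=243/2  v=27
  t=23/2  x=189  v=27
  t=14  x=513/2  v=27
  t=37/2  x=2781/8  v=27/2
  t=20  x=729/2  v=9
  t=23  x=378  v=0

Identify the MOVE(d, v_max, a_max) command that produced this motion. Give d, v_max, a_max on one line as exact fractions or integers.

final state: t=23, x=378, v=0 → d = 378
a_max = (27/2−0)/(9/2−0) = 3
max v = 27 over t∈[9,14] → v_max = 27
check: 27·(9+5) = 378 ✓

d=378 v_max=27 a_max=3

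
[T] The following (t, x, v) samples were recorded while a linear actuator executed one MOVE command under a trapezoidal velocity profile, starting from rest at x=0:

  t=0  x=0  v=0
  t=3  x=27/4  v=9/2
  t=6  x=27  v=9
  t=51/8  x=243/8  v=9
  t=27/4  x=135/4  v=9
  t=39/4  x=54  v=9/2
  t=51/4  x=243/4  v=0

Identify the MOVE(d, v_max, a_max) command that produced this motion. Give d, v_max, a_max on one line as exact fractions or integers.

d=243/4 v_max=9 a_max=3/2

final state: t=51/4, x=243/4, v=0 → d = 243/4
a_max = (9/2−0)/(3−0) = 3/2
max v = 9 over t∈[6,27/4] → v_max = 9
check: 9·(6+3/4) = 243/4 ✓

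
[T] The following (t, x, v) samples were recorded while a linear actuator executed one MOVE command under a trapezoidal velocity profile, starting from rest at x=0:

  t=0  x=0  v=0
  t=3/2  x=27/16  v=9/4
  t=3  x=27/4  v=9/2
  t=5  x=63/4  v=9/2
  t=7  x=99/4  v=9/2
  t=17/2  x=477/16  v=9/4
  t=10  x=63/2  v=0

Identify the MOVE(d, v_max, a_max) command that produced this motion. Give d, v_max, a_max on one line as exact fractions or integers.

final state: t=10, x=63/2, v=0 → d = 63/2
a_max = (9/4−0)/(3/2−0) = 3/2
max v = 9/2 over t∈[3,7] → v_max = 9/2
check: 9/2·(3+4) = 63/2 ✓

d=63/2 v_max=9/2 a_max=3/2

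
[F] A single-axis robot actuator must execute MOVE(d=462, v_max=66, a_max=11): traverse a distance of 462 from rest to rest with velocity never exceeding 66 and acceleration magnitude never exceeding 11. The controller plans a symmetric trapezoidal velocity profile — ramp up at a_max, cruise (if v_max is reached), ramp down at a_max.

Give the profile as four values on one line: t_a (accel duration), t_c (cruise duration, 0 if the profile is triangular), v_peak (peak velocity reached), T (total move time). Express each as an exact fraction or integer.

t_a=6 t_c=1 v_peak=66 T=13

v_max²/a_max = 66²/11 = 396
462 ≥ 396 → trapezoidal
t_a = 66/11 = 6; v_peak = 66
d_cruise = 462 − 396 = 66; t_c = 66/66 = 1
T = 2·6 + 1 = 13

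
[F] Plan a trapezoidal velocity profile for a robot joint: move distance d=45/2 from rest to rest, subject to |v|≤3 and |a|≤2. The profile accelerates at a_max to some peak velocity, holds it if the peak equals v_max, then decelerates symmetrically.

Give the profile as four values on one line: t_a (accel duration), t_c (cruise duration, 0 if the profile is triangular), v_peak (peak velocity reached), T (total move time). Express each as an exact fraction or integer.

(v_max)²/a_max = 3²/2 = 9/2
45/2 ≥ 9/2 ⇒ cruise phase
t_a = 3/2; v_peak = 3
d_cruise = 45/2 − 9/2 = 18; t_c = 18/3 = 6
T = 2·3/2 + 6 = 9

t_a=3/2 t_c=6 v_peak=3 T=9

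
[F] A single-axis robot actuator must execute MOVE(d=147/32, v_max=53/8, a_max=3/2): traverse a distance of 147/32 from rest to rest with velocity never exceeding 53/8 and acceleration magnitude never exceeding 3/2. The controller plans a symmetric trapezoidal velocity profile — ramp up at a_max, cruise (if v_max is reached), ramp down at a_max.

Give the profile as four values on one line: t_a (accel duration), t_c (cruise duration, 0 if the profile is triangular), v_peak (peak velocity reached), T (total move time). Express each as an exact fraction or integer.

vₘ²/aₘ = (53/8)²/(3/2) = 2809/96
147/32 < 2809/96 → triangular
v_peak = √(147/32·3/2) = √(441/64) = 21/8
t_a = (21/8)/(3/2) = 7/4; t_c = 0
T = 2·7/4 = 7/2

t_a=7/4 t_c=0 v_peak=21/8 T=7/2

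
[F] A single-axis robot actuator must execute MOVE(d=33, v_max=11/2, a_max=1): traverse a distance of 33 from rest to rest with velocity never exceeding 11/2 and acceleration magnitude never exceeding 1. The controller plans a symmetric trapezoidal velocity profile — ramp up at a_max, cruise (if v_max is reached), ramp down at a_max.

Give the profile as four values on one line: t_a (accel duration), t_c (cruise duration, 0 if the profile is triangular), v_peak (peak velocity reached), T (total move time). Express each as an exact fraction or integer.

t_a=11/2 t_c=1/2 v_peak=11/2 T=23/2

v_max²/a_max = (11/2)²/1 = 121/4
33 ≥ 121/4 → trapezoidal
t_a = (11/2)/1 = 11/2; v_peak = 11/2
d_cruise = 33 − 121/4 = 11/4; t_c = (11/4)/(11/2) = 1/2
T = 2·11/2 + 1/2 = 23/2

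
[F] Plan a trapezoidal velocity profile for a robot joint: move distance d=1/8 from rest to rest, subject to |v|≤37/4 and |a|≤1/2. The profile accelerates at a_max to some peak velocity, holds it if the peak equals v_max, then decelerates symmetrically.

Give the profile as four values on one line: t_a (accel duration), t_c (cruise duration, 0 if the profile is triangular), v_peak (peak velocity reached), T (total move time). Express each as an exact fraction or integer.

t_a=1/2 t_c=0 v_peak=1/4 T=1

vₘ²/aₘ = (37/4)²/(1/2) = 1369/8
1/8 < 1369/8 so t_c = 0
v_peak = √(1/8·1/2) = √(1/16) = 1/4
t_a = (1/4)/(1/2) = 1/2; t_c = 0
T = 2·1/2 = 1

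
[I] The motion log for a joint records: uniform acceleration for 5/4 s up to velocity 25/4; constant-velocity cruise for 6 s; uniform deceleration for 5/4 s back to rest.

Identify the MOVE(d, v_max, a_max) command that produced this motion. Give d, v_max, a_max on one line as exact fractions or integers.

d=725/16 v_max=25/4 a_max=5

a_max = (25/4)/(5/4) = 5
d_a = ½·25/4·5/4 = 125/32; d_c = 25/4·6 = 75/2
d = 2·125/32 + 75/2 = 725/16
t_c = 6 > 0 → v_max = v_peak = 25/4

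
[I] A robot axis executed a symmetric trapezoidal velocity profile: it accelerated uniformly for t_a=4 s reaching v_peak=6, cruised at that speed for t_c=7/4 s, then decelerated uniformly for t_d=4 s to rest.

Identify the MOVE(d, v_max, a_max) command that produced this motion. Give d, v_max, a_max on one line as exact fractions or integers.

a_max = 6/4 = 3/2
d_a = ½·6·4 = 12; d_c = 6·7/4 = 21/2
d = 2·12 + 21/2 = 69/2
t_c = 7/4 > 0 so v_max = 6

d=69/2 v_max=6 a_max=3/2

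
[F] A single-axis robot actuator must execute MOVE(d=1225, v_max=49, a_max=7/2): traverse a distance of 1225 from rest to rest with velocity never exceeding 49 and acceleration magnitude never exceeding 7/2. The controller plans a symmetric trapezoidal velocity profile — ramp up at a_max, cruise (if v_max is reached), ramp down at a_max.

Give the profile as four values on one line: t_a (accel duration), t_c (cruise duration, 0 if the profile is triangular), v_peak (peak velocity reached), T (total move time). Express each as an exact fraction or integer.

t_a=14 t_c=11 v_peak=49 T=39

(v_max)²/a_max = 49²/(7/2) = 686
1225 ≥ 686 ⇒ cruise phase
t_a = 49/(7/2) = 14; v_peak = 49
d_cruise = 1225 − 686 = 539; t_c = 539/49 = 11
T = 2·14 + 11 = 39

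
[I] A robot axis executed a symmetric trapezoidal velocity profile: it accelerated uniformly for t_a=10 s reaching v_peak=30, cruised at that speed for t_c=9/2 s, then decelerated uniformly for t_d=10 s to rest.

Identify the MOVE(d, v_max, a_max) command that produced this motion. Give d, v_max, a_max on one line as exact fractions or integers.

a_max = 30/10 = 3
d_a = ½·30·10 = 150; d_c = 30·9/2 = 135
d = 2·150 + 135 = 435
t_c = 9/2 > 0 ⇒ limit active, v_max = 30

d=435 v_max=30 a_max=3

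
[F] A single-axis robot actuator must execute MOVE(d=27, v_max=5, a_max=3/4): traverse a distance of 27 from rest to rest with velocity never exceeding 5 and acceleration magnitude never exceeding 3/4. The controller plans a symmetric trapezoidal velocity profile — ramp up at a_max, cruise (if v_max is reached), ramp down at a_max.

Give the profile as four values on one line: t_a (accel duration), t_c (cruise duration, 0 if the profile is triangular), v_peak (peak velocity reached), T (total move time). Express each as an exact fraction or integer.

v_max²/a_max = 5²/(3/4) = 100/3
27 < 100/3 → triangular
v_peak = √(27·3/4) = √(81/4) = 9/2
t_a = (9/2)/(3/4) = 6; t_c = 0
T = 2·6 = 12

t_a=6 t_c=0 v_peak=9/2 T=12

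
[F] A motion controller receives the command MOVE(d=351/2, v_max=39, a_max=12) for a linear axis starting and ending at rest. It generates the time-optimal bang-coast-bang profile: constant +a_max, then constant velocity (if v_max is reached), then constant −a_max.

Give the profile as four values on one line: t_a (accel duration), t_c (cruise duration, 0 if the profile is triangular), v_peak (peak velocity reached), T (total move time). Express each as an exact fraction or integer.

t_a=13/4 t_c=5/4 v_peak=39 T=31/4

(v_max)²/a_max = 39²/12 = 507/4
351/2 ≥ 507/4 so v_max reached
t_a = 39/12 = 13/4; v_peak = 39
d_cruise = 351/2 − 507/4 = 195/4; t_c = (195/4)/39 = 5/4
T = 2·13/4 + 5/4 = 31/4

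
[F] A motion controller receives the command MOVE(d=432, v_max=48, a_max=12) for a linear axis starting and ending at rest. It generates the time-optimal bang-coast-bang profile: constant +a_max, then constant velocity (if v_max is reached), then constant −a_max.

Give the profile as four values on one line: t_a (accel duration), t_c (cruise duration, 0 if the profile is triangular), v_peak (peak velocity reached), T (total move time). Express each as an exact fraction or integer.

v_max²/a_max = 48²/12 = 192
432 ≥ 192 → trapezoidal
t_a = 48/12 = 4; v_peak = 48
d_cruise = 432 − 192 = 240; t_c = 240/48 = 5
T = 2·4 + 5 = 13

t_a=4 t_c=5 v_peak=48 T=13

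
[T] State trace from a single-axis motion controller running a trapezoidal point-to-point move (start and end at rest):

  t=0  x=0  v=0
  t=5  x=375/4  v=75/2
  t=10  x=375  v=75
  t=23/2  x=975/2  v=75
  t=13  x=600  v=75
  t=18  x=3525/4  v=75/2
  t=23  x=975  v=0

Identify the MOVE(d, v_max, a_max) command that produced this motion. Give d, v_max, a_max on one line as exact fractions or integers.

d=975 v_max=75 a_max=15/2

final state: t=23, x=975, v=0 → d = 975
a_max = (75/2−0)/(5−0) = 15/2
max v = 75 over t∈[10,13] → v_max = 75
check: 75·(10+3) = 975 ✓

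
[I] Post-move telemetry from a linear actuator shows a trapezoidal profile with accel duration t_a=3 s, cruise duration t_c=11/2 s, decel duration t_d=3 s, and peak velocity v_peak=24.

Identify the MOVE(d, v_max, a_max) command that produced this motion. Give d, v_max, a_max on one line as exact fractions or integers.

a_max = 24/3 = 8
d_a = ½·24·3 = 36; d_c = 24·11/2 = 132
d = 2·36 + 132 = 204
t_c = 11/2 > 0 → v_max = v_peak = 24

d=204 v_max=24 a_max=8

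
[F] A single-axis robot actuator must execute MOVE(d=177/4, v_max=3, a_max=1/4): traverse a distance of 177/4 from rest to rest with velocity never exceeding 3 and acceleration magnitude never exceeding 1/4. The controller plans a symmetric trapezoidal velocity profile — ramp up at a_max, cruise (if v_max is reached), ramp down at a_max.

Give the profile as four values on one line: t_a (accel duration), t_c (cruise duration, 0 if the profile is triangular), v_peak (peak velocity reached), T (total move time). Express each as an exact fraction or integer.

t_a=12 t_c=11/4 v_peak=3 T=107/4

(v_max)²/a_max = 3²/(1/4) = 36
177/4 ≥ 36 → trapezoidal
t_a = 3/(1/4) = 12; v_peak = 3
d_cruise = 177/4 − 36 = 33/4; t_c = (33/4)/3 = 11/4
T = 2·12 + 11/4 = 107/4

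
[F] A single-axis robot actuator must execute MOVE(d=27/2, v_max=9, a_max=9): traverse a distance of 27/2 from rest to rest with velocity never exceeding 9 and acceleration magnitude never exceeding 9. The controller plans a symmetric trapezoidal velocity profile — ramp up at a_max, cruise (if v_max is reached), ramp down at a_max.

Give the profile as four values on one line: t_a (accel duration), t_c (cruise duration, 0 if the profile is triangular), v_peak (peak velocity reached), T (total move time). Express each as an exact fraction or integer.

v_max²/a_max = 9²/9 = 9
27/2 ≥ 9 so v_max reached
t_a = 9/9 = 1; v_peak = 9
d_cruise = 27/2 − 9 = 9/2; t_c = (9/2)/9 = 1/2
T = 2·1 + 1/2 = 5/2

t_a=1 t_c=1/2 v_peak=9 T=5/2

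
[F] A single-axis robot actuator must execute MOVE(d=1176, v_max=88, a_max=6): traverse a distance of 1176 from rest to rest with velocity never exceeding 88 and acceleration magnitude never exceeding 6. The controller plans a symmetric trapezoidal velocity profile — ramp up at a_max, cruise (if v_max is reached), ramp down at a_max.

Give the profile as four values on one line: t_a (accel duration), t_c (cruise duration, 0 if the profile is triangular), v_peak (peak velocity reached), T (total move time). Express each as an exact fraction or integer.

t_a=14 t_c=0 v_peak=84 T=28

(v_max)²/a_max = 88²/6 = 3872/3
1176 < 3872/3 → triangular
v_peak = √(1176·6) = √7056 = 84
t_a = 84/6 = 14; t_c = 0
T = 2·14 = 28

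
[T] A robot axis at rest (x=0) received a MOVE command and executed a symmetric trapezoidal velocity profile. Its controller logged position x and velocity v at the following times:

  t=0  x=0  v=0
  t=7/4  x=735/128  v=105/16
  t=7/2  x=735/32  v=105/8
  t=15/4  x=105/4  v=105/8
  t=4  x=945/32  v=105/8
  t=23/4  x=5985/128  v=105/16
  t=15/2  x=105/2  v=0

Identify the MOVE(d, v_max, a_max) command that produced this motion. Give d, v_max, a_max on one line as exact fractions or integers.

d=105/2 v_max=105/8 a_max=15/4

final state: t=15/2, x=105/2, v=0 → d = 105/2
a_max = (105/16−0)/(7/4−0) = 15/4
max v = 105/8 over t∈[7/2,4] → v_max = 105/8
check: 105/8·(7/2+1/2) = 105/2 ✓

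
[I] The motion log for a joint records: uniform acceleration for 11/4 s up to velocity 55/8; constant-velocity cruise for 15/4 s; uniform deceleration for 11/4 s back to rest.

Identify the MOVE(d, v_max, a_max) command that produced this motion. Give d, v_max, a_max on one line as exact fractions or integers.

d=715/16 v_max=55/8 a_max=5/2

a_max = (55/8)/(11/4) = 5/2
d_a = ½·55/8·11/4 = 605/64; d_c = 55/8·15/4 = 825/32
d = 2·605/64 + 825/32 = 715/16
t_c = 15/4 > 0 so v_max = 55/8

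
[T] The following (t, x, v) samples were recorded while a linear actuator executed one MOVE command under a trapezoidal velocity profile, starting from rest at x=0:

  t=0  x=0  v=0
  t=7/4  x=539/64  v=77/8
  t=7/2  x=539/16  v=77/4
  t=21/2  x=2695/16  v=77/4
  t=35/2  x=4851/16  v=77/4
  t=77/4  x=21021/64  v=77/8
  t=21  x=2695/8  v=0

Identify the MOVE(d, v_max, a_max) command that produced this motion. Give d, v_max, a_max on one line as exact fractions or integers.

final state: t=21, x=2695/8, v=0 → d = 2695/8
a_max = (77/8−0)/(7/4−0) = 11/2
max v = 77/4 over t∈[7/2,35/2] → v_max = 77/4
check: 77/4·(7/2+14) = 2695/8 ✓

d=2695/8 v_max=77/4 a_max=11/2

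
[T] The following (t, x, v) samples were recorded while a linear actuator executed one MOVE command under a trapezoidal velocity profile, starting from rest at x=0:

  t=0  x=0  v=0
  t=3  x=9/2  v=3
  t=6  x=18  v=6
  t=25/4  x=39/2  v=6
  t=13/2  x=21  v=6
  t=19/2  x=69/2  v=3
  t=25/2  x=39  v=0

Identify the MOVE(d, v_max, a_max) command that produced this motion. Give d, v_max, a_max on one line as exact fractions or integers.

final state: t=25/2, x=39, v=0 → d = 39
a_max = (3−0)/(3−0) = 1
max v = 6 over t∈[6,13/2] → v_max = 6
check: 6·(6+1/2) = 39 ✓

d=39 v_max=6 a_max=1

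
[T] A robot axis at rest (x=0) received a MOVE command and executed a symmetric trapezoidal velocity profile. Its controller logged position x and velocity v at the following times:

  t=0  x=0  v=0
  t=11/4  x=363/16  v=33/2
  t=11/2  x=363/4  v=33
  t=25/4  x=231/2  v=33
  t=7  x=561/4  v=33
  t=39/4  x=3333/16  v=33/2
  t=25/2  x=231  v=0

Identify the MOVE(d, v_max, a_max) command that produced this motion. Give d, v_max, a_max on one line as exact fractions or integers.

final state: t=25/2, x=231, v=0 → d = 231
a_max = (33/2−0)/(11/4−0) = 6
max v = 33 over t∈[11/2,7] → v_max = 33
check: 33·(11/2+3/2) = 231 ✓

d=231 v_max=33 a_max=6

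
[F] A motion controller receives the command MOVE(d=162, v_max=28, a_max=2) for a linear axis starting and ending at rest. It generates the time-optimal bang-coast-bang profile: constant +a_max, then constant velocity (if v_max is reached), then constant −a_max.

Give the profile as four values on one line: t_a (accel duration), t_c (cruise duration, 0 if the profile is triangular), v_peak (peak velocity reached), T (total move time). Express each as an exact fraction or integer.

(v_max)²/a_max = 28²/2 = 392
162 < 392 ⇒ no cruise
v_peak = √(162·2) = √324 = 18
t_a = 18/2 = 9; t_c = 0
T = 2·9 = 18

t_a=9 t_c=0 v_peak=18 T=18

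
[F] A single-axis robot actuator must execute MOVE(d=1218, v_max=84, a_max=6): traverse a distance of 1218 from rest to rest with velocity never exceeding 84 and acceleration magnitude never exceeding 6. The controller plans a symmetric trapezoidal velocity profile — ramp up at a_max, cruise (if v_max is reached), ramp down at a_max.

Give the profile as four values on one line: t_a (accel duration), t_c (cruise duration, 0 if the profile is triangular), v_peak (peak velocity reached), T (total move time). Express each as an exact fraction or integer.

vₘ²/aₘ = 84²/6 = 1176
1218 ≥ 1176 so v_max reached
t_a = 84/6 = 14; v_peak = 84
d_cruise = 1218 − 1176 = 42; t_c = 42/84 = 1/2
T = 2·14 + 1/2 = 57/2

t_a=14 t_c=1/2 v_peak=84 T=57/2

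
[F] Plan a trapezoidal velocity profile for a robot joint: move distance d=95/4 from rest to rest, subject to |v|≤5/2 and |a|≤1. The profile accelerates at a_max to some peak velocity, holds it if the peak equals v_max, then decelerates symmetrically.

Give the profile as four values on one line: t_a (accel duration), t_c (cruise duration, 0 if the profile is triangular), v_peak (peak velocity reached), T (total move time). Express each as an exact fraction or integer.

t_a=5/2 t_c=7 v_peak=5/2 T=12

v_max²/a_max = (5/2)²/1 = 25/4
95/4 ≥ 25/4 ⇒ cruise phase
t_a = (5/2)/1 = 5/2; v_peak = 5/2
d_cruise = 95/4 − 25/4 = 35/2; t_c = (35/2)/(5/2) = 7
T = 2·5/2 + 7 = 12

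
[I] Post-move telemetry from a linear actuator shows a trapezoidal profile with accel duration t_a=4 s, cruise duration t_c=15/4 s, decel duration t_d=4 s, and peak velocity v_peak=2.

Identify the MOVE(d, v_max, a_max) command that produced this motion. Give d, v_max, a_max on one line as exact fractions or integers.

a_max = 2/4 = 1/2
d_a = ½·2·4 = 4; d_c = 2·15/4 = 15/2
d = 2·4 + 15/2 = 31/2
t_c = 15/4 > 0 → v_max = v_peak = 2

d=31/2 v_max=2 a_max=1/2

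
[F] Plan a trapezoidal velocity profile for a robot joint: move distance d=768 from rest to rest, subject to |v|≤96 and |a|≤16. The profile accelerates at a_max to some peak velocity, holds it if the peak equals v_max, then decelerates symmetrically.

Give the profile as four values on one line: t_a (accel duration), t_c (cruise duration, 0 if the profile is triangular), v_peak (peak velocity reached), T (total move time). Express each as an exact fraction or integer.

t_a=6 t_c=2 v_peak=96 T=14

(v_max)²/a_max = 96²/16 = 576
768 ≥ 576 ⇒ cruise phase
t_a = 96/16 = 6; v_peak = 96
d_cruise = 768 − 576 = 192; t_c = 192/96 = 2
T = 2·6 + 2 = 14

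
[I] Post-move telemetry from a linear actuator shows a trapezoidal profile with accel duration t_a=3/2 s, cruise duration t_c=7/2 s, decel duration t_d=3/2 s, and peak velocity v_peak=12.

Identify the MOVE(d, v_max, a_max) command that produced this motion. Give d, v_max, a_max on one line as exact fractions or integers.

d=60 v_max=12 a_max=8

a_max = 12/(3/2) = 8
d_a = ½·12·3/2 = 9; d_c = 12·7/2 = 42
d = 2·9 + 42 = 60
t_c = 7/2 > 0 so v_max = 12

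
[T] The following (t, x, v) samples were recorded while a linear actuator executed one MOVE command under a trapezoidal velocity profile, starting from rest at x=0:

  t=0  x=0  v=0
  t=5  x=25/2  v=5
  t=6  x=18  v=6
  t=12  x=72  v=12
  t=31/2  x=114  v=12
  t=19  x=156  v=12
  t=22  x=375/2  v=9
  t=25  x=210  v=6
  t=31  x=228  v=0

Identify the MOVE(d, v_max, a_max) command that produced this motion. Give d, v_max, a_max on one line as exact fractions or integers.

final state: t=31, x=228, v=0 → d = 228
a_max = (5−0)/(5−0) = 1
max v = 12 over t∈[12,19] → v_max = 12
check: 12·(12+7) = 228 ✓

d=228 v_max=12 a_max=1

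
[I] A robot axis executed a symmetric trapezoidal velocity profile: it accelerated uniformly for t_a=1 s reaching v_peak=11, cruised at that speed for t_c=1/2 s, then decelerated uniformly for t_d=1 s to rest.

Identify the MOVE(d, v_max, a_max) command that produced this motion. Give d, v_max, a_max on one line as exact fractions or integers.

d=33/2 v_max=11 a_max=11

a_max = 11/1 = 11
d_a = ½·11·1 = 11/2; d_c = 11·1/2 = 11/2
d = 2·11/2 + 11/2 = 33/2
t_c = 1/2 > 0 so v_max = 11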